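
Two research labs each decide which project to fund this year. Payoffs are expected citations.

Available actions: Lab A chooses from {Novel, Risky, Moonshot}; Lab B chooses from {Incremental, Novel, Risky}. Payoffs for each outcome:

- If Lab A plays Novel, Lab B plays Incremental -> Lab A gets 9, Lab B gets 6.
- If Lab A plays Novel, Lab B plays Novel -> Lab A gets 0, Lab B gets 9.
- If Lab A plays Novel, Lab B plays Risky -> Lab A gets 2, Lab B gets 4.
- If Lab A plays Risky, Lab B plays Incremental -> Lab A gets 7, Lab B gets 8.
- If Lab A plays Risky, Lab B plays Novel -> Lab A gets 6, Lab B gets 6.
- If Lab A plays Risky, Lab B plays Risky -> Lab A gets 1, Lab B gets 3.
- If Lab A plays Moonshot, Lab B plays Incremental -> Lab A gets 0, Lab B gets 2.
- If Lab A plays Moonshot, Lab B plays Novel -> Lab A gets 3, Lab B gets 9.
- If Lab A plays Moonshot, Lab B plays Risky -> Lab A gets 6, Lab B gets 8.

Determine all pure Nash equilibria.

This game has no pure Nash equilibrium.

Mark each player's best response to every combination of opponents' strategies; a profile where every player is best-responding is a pure Nash equilibrium.
Lab A against Incremental: payoffs 9, 7, 0 → best response Novel.
Lab A against Novel: payoffs 0, 6, 3 → best response Risky.
Lab A against Risky: payoffs 2, 1, 6 → best response Moonshot.
Lab B against Novel: payoffs 6, 9, 4 → best response Novel.
Lab B against Risky: payoffs 8, 6, 3 → best response Incremental.
Lab B against Moonshot: payoffs 2, 9, 8 → best response Novel.
No profile is a mutual best response for all players.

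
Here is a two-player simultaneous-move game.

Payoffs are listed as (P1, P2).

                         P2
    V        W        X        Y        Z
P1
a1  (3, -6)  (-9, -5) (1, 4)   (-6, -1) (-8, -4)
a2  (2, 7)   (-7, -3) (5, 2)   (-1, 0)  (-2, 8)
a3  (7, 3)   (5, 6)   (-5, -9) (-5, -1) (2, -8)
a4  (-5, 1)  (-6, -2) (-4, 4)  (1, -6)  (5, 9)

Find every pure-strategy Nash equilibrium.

P1 against V: payoffs 3, 2, 7, -5 → best response a3.
P1 against W: payoffs -9, -7, 5, -6 → best response a3.
P1 against X: payoffs 1, 5, -5, -4 → best response a2.
P1 against Y: payoffs -6, -1, -5, 1 → best response a4.
P1 against Z: payoffs -8, -2, 2, 5 → best response a4.
P2 against a1: payoffs -6, -5, 4, -1, -4 → best response X.
P2 against a2: payoffs 7, -3, 2, 0, 8 → best response Z.
P2 against a3: payoffs 3, 6, -9, -1, -8 → best response W.
P2 against a4: payoffs 1, -2, 4, -6, 9 → best response Z.
Mutual best responses: (a3, W); (a4, Z).

(a3, W), (a4, Z)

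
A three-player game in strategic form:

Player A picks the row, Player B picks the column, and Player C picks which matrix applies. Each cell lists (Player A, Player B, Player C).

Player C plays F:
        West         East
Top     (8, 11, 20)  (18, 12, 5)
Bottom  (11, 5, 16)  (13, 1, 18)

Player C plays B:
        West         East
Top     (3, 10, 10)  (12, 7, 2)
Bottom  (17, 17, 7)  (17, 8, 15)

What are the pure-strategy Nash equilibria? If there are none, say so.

(Top, East, F); (Bottom, West, F)

Player A against (West, F): payoffs 8, 11 → best response Bottom.
Player A against (West, B): payoffs 3, 17 → best response Bottom.
Player A against (East, F): payoffs 18, 13 → best response Top.
Player A against (East, B): payoffs 12, 17 → best response Bottom.
Player B against (Top, F): payoffs 11, 12 → best response East.
Player B against (Top, B): payoffs 10, 7 → best response West.
Player B against (Bottom, F): payoffs 5, 1 → best response West.
Player B against (Bottom, B): payoffs 17, 8 → best response West.
Player C against (Top, West): payoffs 20, 10 → best response F.
Player C against (Top, East): payoffs 5, 2 → best response F.
Player C against (Bottom, West): payoffs 16, 7 → best response F.
Player C against (Bottom, East): payoffs 18, 15 → best response F.
Mutual best responses: (Top, East, F); (Bottom, West, F).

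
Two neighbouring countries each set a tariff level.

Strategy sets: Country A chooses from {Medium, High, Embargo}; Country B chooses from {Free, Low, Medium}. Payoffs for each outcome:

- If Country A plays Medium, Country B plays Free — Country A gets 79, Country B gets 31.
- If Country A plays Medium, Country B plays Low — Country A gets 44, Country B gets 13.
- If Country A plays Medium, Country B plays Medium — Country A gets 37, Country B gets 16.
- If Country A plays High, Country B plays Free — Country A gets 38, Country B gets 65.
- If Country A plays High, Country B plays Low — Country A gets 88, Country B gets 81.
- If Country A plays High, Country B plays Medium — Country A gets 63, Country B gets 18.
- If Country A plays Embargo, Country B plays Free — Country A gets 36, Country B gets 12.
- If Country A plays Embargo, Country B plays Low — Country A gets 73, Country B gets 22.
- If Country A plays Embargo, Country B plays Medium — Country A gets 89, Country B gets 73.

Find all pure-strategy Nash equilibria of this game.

(Medium, Free); (High, Low); (Embargo, Medium)

(Medium, Free): Country A gets 79, best alternative 38; Country B gets 31, best alternative 16. No profitable deviation — NE.
(Medium, Low): Country A can switch to High (44 → 88). Not NE.
(Medium, Medium): Country A can switch to High (37 → 63). Not NE.
(High, Free): Country A can switch to Medium (38 → 79). Not NE.
(High, Low): Country A gets 88, best alternative 73; Country B gets 81, best alternative 65. No profitable deviation — NE.
(High, Medium): Country A can switch to Embargo (63 → 89). Not NE.
(Embargo, Free): Country A can switch to Medium (36 → 79). Not NE.
(Embargo, Low): Country A can switch to High (73 → 88). Not NE.
(Embargo, Medium): Country A gets 89, best alternative 63; Country B gets 73, best alternative 22. No profitable deviation — NE.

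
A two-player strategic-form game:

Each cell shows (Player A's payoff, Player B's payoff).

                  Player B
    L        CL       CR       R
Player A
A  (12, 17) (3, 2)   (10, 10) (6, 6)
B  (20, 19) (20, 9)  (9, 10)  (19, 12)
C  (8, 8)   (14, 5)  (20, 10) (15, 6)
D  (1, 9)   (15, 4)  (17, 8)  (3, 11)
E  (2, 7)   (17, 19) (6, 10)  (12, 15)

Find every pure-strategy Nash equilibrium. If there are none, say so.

Player A against L: payoffs 12, 20, 8, 1, 2 → best response B.
Player A against CL: payoffs 3, 20, 14, 15, 17 → best response B.
Player A against CR: payoffs 10, 9, 20, 17, 6 → best response C.
Player A against R: payoffs 6, 19, 15, 3, 12 → best response B.
Player B against A: payoffs 17, 2, 10, 6 → best response L.
Player B against B: payoffs 19, 9, 10, 12 → best response L.
Player B against C: payoffs 8, 5, 10, 6 → best response CR.
Player B against D: payoffs 9, 4, 8, 11 → best response R.
Player B against E: payoffs 7, 19, 10, 15 → best response CL.
Mutual best responses: (B, L); (C, CR).

(B, L) and (C, CR)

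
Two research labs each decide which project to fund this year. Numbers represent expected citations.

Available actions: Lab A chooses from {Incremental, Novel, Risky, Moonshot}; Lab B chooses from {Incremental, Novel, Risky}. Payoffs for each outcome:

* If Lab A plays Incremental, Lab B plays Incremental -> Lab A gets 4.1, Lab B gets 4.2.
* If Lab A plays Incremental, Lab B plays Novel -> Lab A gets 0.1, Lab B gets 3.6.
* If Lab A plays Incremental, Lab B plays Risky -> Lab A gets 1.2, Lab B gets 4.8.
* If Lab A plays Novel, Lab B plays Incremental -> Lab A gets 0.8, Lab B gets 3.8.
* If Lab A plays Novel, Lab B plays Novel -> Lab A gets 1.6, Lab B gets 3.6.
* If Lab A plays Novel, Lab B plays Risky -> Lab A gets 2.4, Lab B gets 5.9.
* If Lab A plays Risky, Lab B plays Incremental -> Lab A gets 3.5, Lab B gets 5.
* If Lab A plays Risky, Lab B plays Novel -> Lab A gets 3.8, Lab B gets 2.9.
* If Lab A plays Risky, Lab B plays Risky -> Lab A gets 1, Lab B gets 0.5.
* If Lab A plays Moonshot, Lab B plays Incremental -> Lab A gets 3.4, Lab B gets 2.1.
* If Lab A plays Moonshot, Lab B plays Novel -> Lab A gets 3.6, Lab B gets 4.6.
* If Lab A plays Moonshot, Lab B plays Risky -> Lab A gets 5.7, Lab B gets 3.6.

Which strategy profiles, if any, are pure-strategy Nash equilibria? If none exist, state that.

Lab A against Incremental: payoffs 4.1, 0.8, 3.5, 3.4 → best response Incremental.
Lab A against Novel: payoffs 0.1, 1.6, 3.8, 3.6 → best response Risky.
Lab A against Risky: payoffs 1.2, 2.4, 1, 5.7 → best response Moonshot.
Lab B against Incremental: payoffs 4.2, 3.6, 4.8 → best response Risky.
Lab B against Novel: payoffs 3.8, 3.6, 5.9 → best response Risky.
Lab B against Risky: payoffs 5, 2.9, 0.5 → best response Incremental.
Lab B against Moonshot: payoffs 2.1, 4.6, 3.6 → best response Novel.
No profile is a mutual best response for all players.

none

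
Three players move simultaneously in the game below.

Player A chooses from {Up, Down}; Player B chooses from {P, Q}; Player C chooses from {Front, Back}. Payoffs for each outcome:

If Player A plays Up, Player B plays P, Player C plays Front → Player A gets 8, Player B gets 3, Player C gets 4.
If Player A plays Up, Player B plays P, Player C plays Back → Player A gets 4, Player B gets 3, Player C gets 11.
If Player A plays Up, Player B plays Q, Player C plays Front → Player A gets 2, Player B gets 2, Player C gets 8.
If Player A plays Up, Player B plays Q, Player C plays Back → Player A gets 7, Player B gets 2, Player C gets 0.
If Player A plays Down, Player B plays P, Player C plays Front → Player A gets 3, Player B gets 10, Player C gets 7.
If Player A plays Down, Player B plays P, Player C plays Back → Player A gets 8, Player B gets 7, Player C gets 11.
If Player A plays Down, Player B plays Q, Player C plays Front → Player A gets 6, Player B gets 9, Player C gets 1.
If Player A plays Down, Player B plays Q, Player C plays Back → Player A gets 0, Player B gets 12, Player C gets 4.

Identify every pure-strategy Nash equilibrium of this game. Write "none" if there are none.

This game has no pure Nash equilibrium.

For each player, find the best response to each opponent profile; mutual best responses are the pure NE.
Player A against (P, Front): payoffs 8, 3 → best response Up.
Player A against (P, Back): payoffs 4, 8 → best response Down.
Player A against (Q, Front): payoffs 2, 6 → best response Down.
Player A against (Q, Back): payoffs 7, 0 → best response Up.
Player B against (Up, Front): payoffs 3, 2 → best response P.
Player B against (Up, Back): payoffs 3, 2 → best response P.
Player B against (Down, Front): payoffs 10, 9 → best response P.
Player B against (Down, Back): payoffs 7, 12 → best response Q.
Player C against (Up, P): payoffs 4, 11 → best response Back.
Player C against (Up, Q): payoffs 8, 0 → best response Front.
Player C against (Down, P): payoffs 7, 11 → best response Back.
Player C against (Down, Q): payoffs 1, 4 → best response Back.
No profile is a mutual best response for all players.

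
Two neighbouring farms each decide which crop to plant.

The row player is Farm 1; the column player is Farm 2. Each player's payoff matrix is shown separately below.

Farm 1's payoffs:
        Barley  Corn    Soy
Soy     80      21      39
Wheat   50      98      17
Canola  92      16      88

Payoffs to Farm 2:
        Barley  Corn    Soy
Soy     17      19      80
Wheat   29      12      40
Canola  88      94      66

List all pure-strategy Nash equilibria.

This game has no pure Nash equilibrium.

(Soy, Barley): Farm 1 can switch to Canola (80 → 92). Not NE.
(Soy, Corn): Farm 1 can switch to Wheat (21 → 98). Not NE.
(Soy, Soy): Farm 1 can switch to Canola (39 → 88). Not NE.
(Wheat, Barley): Farm 1 can switch to Soy (50 → 80). Not NE.
(Wheat, Corn): Farm 2 can switch to Barley (12 → 29). Not NE.
(Wheat, Soy): Farm 1 can switch to Soy (17 → 39). Not NE.
(Canola, Barley): Farm 2 can switch to Corn (88 → 94). Not NE.
(Canola, Corn): Farm 1 can switch to Soy (16 → 21). Not NE.
(Canola, Soy): Farm 2 can switch to Barley (66 → 88). Not NE.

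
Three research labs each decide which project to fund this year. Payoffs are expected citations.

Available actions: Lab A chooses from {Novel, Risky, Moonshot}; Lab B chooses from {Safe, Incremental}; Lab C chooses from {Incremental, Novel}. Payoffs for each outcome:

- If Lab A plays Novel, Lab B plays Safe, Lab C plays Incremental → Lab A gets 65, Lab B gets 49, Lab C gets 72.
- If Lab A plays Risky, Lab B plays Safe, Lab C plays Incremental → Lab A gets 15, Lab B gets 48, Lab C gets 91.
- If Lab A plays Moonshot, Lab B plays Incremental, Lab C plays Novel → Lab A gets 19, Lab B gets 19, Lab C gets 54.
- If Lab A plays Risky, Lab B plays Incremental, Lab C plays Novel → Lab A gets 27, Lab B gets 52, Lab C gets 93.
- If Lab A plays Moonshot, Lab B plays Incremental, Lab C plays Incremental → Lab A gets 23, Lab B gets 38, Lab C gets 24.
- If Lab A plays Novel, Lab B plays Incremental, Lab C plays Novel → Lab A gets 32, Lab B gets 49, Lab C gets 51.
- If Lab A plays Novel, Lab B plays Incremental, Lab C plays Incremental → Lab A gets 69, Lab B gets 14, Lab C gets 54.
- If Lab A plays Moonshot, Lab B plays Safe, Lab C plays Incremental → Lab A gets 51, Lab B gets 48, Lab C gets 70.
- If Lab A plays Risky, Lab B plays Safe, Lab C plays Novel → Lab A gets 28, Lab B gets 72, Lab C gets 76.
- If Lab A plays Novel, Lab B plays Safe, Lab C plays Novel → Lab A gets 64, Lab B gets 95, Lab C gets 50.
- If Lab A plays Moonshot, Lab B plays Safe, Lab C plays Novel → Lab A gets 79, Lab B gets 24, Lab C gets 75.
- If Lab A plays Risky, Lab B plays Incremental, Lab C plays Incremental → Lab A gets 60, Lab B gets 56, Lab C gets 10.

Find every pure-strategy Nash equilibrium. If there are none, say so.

(Novel, Safe, Incremental), (Moonshot, Safe, Novel)

Lab A against (Safe, Incremental): payoffs 65, 15, 51 → best response Novel.
Lab A against (Safe, Novel): payoffs 64, 28, 79 → best response Moonshot.
Lab A against (Incremental, Incremental): payoffs 69, 60, 23 → best response Novel.
Lab A against (Incremental, Novel): payoffs 32, 27, 19 → best response Novel.
Lab B against (Novel, Incremental): payoffs 49, 14 → best response Safe.
Lab B against (Novel, Novel): payoffs 95, 49 → best response Safe.
Lab B against (Risky, Incremental): payoffs 48, 56 → best response Incremental.
Lab B against (Risky, Novel): payoffs 72, 52 → best response Safe.
Lab B against (Moonshot, Incremental): payoffs 48, 38 → best response Safe.
Lab B against (Moonshot, Novel): payoffs 24, 19 → best response Safe.
Lab C against (Novel, Safe): payoffs 72, 50 → best response Incremental.
Lab C against (Novel, Incremental): payoffs 54, 51 → best response Incremental.
Lab C against (Risky, Safe): payoffs 91, 76 → best response Incremental.
Lab C against (Risky, Incremental): payoffs 10, 93 → best response Novel.
Lab C against (Moonshot, Safe): payoffs 70, 75 → best response Novel.
Lab C against (Moonshot, Incremental): payoffs 24, 54 → best response Novel.
Mutual best responses: (Novel, Safe, Incremental); (Moonshot, Safe, Novel).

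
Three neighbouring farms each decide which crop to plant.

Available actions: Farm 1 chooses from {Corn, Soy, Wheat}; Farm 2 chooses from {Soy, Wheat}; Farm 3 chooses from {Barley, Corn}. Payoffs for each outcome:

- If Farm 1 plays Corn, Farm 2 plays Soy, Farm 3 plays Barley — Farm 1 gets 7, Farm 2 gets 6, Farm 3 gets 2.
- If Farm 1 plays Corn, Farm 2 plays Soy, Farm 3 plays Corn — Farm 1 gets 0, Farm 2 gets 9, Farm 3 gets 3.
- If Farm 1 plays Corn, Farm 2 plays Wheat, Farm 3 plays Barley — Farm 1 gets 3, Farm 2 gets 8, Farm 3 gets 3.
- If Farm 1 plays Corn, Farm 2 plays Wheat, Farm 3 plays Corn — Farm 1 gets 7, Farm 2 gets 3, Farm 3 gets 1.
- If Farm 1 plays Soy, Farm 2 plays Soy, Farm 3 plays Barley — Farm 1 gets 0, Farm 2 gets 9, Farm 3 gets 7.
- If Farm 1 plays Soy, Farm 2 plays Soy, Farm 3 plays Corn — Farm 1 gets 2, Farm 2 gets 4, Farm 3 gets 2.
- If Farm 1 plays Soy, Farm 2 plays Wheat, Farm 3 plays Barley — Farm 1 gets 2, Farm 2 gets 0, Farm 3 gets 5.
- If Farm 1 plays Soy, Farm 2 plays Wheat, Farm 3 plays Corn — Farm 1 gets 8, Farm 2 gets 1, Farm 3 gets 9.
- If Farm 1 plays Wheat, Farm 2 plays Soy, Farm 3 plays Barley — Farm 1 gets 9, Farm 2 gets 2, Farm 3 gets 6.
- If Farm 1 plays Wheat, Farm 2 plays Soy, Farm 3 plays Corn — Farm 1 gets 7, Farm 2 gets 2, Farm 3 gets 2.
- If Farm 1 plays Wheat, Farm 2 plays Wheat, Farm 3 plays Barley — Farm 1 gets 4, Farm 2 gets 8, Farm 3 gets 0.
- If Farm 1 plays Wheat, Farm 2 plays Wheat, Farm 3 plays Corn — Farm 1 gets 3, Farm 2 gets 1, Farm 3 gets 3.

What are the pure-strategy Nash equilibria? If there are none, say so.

(Corn, Soy, Barley): Farm 1 can switch to Wheat (7 → 9). Not NE.
(Corn, Soy, Corn): Farm 1 can switch to Soy (0 → 2). Not NE.
(Corn, Wheat, Barley): Farm 1 can switch to Wheat (3 → 4). Not NE.
(Corn, Wheat, Corn): Farm 1 can switch to Soy (7 → 8). Not NE.
(Soy, Soy, Barley): Farm 1 can switch to Corn (0 → 7). Not NE.
(Soy, Soy, Corn): Farm 1 can switch to Wheat (2 → 7). Not NE.
(The remaining 6 profiles each have a profitable deviation by the same check.)

none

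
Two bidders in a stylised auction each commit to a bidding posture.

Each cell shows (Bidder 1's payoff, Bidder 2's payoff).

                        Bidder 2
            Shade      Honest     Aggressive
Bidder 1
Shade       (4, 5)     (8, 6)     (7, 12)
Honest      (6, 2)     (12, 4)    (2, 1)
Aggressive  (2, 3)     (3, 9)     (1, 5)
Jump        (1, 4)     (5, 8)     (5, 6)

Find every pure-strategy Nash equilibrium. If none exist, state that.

The pure Nash equilibria are (Shade, Aggressive) and (Honest, Honest).

Check each profile: it is a Nash equilibrium iff no player can strictly gain by switching unilaterally.
(Shade, Shade): Bidder 1 can switch to Honest (4 → 6). Not NE.
(Shade, Honest): Bidder 1 can switch to Honest (8 → 12). Not NE.
(Shade, Aggressive): Bidder 1 gets 7, best alternative 5; Bidder 2 gets 12, best alternative 6. No profitable deviation — NE.
(Honest, Shade): Bidder 2 can switch to Honest (2 → 4). Not NE.
(Honest, Honest): Bidder 1 gets 12, best alternative 8; Bidder 2 gets 4, best alternative 2. No profitable deviation — NE.
(Honest, Aggressive): Bidder 1 can switch to Shade (2 → 7). Not NE.
(Aggressive, Shade): Bidder 1 can switch to Shade (2 → 4). Not NE.
(Aggressive, Honest): Bidder 1 can switch to Shade (3 → 8). Not NE.
(Aggressive, Aggressive): Bidder 1 can switch to Shade (1 → 7). Not NE.
(Jump, Shade): Bidder 1 can switch to Shade (1 → 4). Not NE.
(Jump, Honest): Bidder 1 can switch to Shade (5 → 8). Not NE.
(Jump, Aggressive): Bidder 1 can switch to Shade (5 → 7). Not NE.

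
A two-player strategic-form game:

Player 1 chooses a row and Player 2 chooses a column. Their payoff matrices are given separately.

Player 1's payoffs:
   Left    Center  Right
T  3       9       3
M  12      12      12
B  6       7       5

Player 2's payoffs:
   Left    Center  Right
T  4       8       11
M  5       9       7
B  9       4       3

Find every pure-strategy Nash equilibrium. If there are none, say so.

Player 1 against Left: payoffs 3, 12, 6 → best response M.
Player 1 against Center: payoffs 9, 12, 7 → best response M.
Player 1 against Right: payoffs 3, 12, 5 → best response M.
Player 2 against T: payoffs 4, 8, 11 → best response Right.
Player 2 against M: payoffs 5, 9, 7 → best response Center.
Player 2 against B: payoffs 9, 4, 3 → best response Left.
Mutual best responses: (M, Center).

(M, Center)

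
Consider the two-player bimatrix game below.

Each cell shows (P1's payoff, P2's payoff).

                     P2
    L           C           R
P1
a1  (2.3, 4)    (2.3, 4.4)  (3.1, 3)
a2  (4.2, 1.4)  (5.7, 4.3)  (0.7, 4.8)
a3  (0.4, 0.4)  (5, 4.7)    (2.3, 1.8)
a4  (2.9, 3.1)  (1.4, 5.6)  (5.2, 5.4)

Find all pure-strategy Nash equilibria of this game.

(a1, L): P1 can switch to a2 (2.3 → 4.2). Not NE.
(a1, C): P1 can switch to a2 (2.3 → 5.7). Not NE.
(a1, R): P1 can switch to a4 (3.1 → 5.2). Not NE.
(a2, L): P2 can switch to C (1.4 → 4.3). Not NE.
(a2, C): P2 can switch to R (4.3 → 4.8). Not NE.
(a2, R): P1 can switch to a1 (0.7 → 3.1). Not NE.
(a3, L): P1 can switch to a1 (0.4 → 2.3). Not NE.
(a3, C): P1 can switch to a2 (5 → 5.7). Not NE.
(a3, R): P1 can switch to a1 (2.3 → 3.1). Not NE.
(a4, L): P1 can switch to a2 (2.9 → 4.2). Not NE.
(a4, C): P1 can switch to a1 (1.4 → 2.3). Not NE.
(a4, R): P2 can switch to C (5.4 → 5.6). Not NE.

This game has no pure Nash equilibrium.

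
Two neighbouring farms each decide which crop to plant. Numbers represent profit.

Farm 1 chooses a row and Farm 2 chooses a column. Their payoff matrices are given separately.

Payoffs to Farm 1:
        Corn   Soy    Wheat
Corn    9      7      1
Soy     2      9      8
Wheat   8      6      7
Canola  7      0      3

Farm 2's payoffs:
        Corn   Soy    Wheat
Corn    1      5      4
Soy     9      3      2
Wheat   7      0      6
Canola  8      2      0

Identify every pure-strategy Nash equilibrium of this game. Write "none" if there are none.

There is no pure-strategy Nash equilibrium.

(Corn, Corn): Farm 2 can switch to Soy (1 → 5). Not NE.
(Corn, Soy): Farm 1 can switch to Soy (7 → 9). Not NE.
(Corn, Wheat): Farm 1 can switch to Soy (1 → 8). Not NE.
(Soy, Corn): Farm 1 can switch to Corn (2 → 9). Not NE.
(Soy, Soy): Farm 2 can switch to Corn (3 → 9). Not NE.
(Soy, Wheat): Farm 2 can switch to Corn (2 → 9). Not NE.
(The remaining 6 profiles each have a profitable deviation by the same check.)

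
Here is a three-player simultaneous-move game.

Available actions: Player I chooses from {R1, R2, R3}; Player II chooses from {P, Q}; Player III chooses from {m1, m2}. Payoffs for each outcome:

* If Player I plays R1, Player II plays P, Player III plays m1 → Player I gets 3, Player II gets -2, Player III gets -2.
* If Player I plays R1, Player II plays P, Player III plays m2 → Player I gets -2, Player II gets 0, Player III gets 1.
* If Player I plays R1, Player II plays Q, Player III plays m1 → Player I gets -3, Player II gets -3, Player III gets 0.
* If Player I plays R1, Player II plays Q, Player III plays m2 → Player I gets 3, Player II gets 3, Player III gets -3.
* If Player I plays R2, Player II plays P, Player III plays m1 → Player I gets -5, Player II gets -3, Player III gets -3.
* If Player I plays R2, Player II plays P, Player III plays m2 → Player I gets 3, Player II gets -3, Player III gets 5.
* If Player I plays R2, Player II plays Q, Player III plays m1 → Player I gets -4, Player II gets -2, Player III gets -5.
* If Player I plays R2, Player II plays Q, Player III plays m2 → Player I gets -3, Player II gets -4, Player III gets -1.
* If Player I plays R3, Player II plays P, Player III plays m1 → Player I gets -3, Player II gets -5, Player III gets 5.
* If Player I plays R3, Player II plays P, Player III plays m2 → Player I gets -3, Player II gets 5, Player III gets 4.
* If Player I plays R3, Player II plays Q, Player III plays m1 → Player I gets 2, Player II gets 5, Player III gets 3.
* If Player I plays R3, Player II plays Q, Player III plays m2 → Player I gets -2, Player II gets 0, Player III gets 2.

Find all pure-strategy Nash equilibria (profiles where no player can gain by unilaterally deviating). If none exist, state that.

Player I against (P, m1): payoffs 3, -5, -3 → best response R1.
Player I against (P, m2): payoffs -2, 3, -3 → best response R2.
Player I against (Q, m1): payoffs -3, -4, 2 → best response R3.
Player I against (Q, m2): payoffs 3, -3, -2 → best response R1.
Player II against (R1, m1): payoffs -2, -3 → best response P.
Player II against (R1, m2): payoffs 0, 3 → best response Q.
Player II against (R2, m1): payoffs -3, -2 → best response Q.
Player II against (R2, m2): payoffs -3, -4 → best response P.
Player II against (R3, m1): payoffs -5, 5 → best response Q.
Player II against (R3, m2): payoffs 5, 0 → best response P.
Player III against (R1, P): payoffs -2, 1 → best response m2.
Player III against (R1, Q): payoffs 0, -3 → best response m1.
Player III against (R2, P): payoffs -3, 5 → best response m2.
Player III against (R2, Q): payoffs -5, -1 → best response m2.
Player III against (R3, P): payoffs 5, 4 → best response m1.
Player III against (R3, Q): payoffs 3, 2 → best response m1.
Mutual best responses: (R2, P, m2); (R3, Q, m1).

The pure Nash equilibria are (R2, P, m2), (R3, Q, m1).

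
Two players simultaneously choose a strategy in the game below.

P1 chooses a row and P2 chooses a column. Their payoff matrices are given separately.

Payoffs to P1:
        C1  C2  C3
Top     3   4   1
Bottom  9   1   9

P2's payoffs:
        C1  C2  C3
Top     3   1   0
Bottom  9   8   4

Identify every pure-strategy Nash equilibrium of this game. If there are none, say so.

(Bottom, C1)

Mark each player's best response to every combination of opponents' strategies; a profile where every player is best-responding is a pure Nash equilibrium.
P1 against C1: payoffs 3, 9 → best response Bottom.
P1 against C2: payoffs 4, 1 → best response Top.
P1 against C3: payoffs 1, 9 → best response Bottom.
P2 against Top: payoffs 3, 1, 0 → best response C1.
P2 against Bottom: payoffs 9, 8, 4 → best response C1.
Mutual best responses: (Bottom, C1).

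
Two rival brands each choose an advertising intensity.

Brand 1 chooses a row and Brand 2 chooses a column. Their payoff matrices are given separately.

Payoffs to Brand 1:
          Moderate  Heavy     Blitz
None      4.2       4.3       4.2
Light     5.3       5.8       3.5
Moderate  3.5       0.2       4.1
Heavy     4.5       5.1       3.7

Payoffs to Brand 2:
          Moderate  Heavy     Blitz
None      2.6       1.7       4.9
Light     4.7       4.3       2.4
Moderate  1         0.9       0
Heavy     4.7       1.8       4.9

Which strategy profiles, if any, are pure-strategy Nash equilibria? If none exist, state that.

(None, Blitz); (Light, Moderate)

For each player, find the best response to each opponent profile; mutual best responses are the pure NE.
Brand 1 against Moderate: payoffs 4.2, 5.3, 3.5, 4.5 → best response Light.
Brand 1 against Heavy: payoffs 4.3, 5.8, 0.2, 5.1 → best response Light.
Brand 1 against Blitz: payoffs 4.2, 3.5, 4.1, 3.7 → best response None.
Brand 2 against None: payoffs 2.6, 1.7, 4.9 → best response Blitz.
Brand 2 against Light: payoffs 4.7, 4.3, 2.4 → best response Moderate.
Brand 2 against Moderate: payoffs 1, 0.9, 0 → best response Moderate.
Brand 2 against Heavy: payoffs 4.7, 1.8, 4.9 → best response Blitz.
Mutual best responses: (None, Blitz); (Light, Moderate).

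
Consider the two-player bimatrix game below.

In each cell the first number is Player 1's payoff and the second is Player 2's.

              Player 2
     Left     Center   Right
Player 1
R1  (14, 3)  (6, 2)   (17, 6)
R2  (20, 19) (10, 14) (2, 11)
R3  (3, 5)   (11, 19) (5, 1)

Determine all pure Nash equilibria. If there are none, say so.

Pure-strategy Nash equilibria: (R1, Right); (R2, Left); (R3, Center)

(R1, Left): Player 1 can switch to R2 (14 → 20). Not NE.
(R1, Center): Player 1 can switch to R2 (6 → 10). Not NE.
(R1, Right): Player 1 gets 17, best alternative 5; Player 2 gets 6, best alternative 3. No profitable deviation — NE.
(R2, Left): Player 1 gets 20, best alternative 14; Player 2 gets 19, best alternative 14. No profitable deviation — NE.
(R2, Center): Player 1 can switch to R3 (10 → 11). Not NE.
(R2, Right): Player 1 can switch to R1 (2 → 17). Not NE.
(R3, Left): Player 1 can switch to R1 (3 → 14). Not NE.
(R3, Center): Player 1 gets 11, best alternative 10; Player 2 gets 19, best alternative 5. No profitable deviation — NE.
(R3, Right): Player 1 can switch to R1 (5 → 17). Not NE.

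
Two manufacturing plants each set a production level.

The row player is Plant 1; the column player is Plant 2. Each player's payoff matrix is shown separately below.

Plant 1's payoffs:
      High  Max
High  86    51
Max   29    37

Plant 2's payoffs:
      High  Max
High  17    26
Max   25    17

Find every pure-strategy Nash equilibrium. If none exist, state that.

(High, Max)

For each player, find the best response to each opponent profile; mutual best responses are the pure NE.
Plant 1 against High: payoffs 86, 29 → best response High.
Plant 1 against Max: payoffs 51, 37 → best response High.
Plant 2 against High: payoffs 17, 26 → best response Max.
Plant 2 against Max: payoffs 25, 17 → best response High.
Mutual best responses: (High, Max).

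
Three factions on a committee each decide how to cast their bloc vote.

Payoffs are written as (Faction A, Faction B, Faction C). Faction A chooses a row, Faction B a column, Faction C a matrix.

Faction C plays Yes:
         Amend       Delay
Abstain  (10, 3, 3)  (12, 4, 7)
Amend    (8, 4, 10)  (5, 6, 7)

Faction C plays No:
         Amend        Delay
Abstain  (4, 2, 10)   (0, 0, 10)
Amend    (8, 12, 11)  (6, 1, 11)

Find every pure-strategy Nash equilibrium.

(Abstain, Amend, Yes): Faction B can switch to Delay (3 → 4). Not NE.
(Abstain, Amend, No): Faction A can switch to Amend (4 → 8). Not NE.
(Abstain, Delay, Yes): Faction C can switch to No (7 → 10). Not NE.
(Abstain, Delay, No): Faction A can switch to Amend (0 → 6). Not NE.
(Amend, Amend, Yes): Faction A can switch to Abstain (8 → 10). Not NE.
(Amend, Amend, No): Faction A gets 8, best alternative 4; Faction B gets 12, best alternative 1; Faction C gets 11, best alternative 10. No profitable deviation — NE.
(Amend, Delay, Yes): Faction A can switch to Abstain (5 → 12). Not NE.
(The remaining 1 profile has a profitable deviation by the same check.)

(Amend, Amend, No)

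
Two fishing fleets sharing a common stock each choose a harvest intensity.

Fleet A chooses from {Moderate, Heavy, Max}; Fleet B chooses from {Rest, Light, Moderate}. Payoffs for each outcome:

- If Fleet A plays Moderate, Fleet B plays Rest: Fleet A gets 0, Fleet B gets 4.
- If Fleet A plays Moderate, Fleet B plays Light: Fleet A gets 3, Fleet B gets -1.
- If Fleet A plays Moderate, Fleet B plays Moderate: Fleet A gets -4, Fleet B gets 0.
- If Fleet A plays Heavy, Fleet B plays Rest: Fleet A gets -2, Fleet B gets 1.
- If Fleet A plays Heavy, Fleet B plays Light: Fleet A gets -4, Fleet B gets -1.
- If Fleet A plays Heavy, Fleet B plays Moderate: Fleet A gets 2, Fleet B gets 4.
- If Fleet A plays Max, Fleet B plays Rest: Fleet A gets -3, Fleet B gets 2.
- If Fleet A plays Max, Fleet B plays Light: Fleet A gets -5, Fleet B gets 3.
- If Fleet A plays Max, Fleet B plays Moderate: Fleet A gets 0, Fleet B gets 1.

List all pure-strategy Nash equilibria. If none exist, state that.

Fleet A against Rest: payoffs 0, -2, -3 → best response Moderate.
Fleet A against Light: payoffs 3, -4, -5 → best response Moderate.
Fleet A against Moderate: payoffs -4, 2, 0 → best response Heavy.
Fleet B against Moderate: payoffs 4, -1, 0 → best response Rest.
Fleet B against Heavy: payoffs 1, -1, 4 → best response Moderate.
Fleet B against Max: payoffs 2, 3, 1 → best response Light.
Mutual best responses: (Moderate, Rest); (Heavy, Moderate).

Pure-strategy Nash equilibria: (Moderate, Rest), (Heavy, Moderate)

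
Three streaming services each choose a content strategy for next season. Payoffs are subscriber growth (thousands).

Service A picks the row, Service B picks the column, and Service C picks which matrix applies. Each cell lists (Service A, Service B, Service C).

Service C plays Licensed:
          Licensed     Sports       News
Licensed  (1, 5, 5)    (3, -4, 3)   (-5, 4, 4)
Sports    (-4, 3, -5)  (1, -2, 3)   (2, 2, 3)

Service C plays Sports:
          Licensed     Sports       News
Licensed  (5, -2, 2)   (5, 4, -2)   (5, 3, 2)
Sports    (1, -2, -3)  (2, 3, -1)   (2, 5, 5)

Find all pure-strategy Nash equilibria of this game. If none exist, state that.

The unique pure-strategy Nash equilibrium is (Licensed, Licensed, Licensed).

Mark each player's best response to every combination of opponents' strategies; a profile where every player is best-responding is a pure Nash equilibrium.
Service A against (Licensed, Licensed): payoffs 1, -4 → best response Licensed.
Service A against (Licensed, Sports): payoffs 5, 1 → best response Licensed.
Service A against (Sports, Licensed): payoffs 3, 1 → best response Licensed.
Service A against (Sports, Sports): payoffs 5, 2 → best response Licensed.
Service A against (News, Licensed): payoffs -5, 2 → best response Sports.
Service A against (News, Sports): payoffs 5, 2 → best response Licensed.
Service B against (Licensed, Licensed): payoffs 5, -4, 4 → best response Licensed.
Service B against (Licensed, Sports): payoffs -2, 4, 3 → best response Sports.
Service B against (Sports, Licensed): payoffs 3, -2, 2 → best response Licensed.
Service B against (Sports, Sports): payoffs -2, 3, 5 → best response News.
Service C against (Licensed, Licensed): payoffs 5, 2 → best response Licensed.
Service C against (Licensed, Sports): payoffs 3, -2 → best response Licensed.
Service C against (Licensed, News): payoffs 4, 2 → best response Licensed.
Service C against (Sports, Licensed): payoffs -5, -3 → best response Sports.
Service C against (Sports, Sports): payoffs 3, -1 → best response Licensed.
Service C against (Sports, News): payoffs 3, 5 → best response Sports.
Mutual best responses: (Licensed, Licensed, Licensed).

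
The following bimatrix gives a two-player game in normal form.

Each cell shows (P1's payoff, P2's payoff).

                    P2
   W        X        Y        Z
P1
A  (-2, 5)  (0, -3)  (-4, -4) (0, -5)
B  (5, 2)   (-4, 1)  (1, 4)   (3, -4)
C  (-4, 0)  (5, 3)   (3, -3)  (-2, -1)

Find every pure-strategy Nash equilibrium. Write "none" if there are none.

Pure NE: (C, X)

Mark each player's best response to every combination of opponents' strategies; a profile where every player is best-responding is a pure Nash equilibrium.
P1 against W: payoffs -2, 5, -4 → best response B.
P1 against X: payoffs 0, -4, 5 → best response C.
P1 against Y: payoffs -4, 1, 3 → best response C.
P1 against Z: payoffs 0, 3, -2 → best response B.
P2 against A: payoffs 5, -3, -4, -5 → best response W.
P2 against B: payoffs 2, 1, 4, -4 → best response Y.
P2 against C: payoffs 0, 3, -3, -1 → best response X.
Mutual best responses: (C, X).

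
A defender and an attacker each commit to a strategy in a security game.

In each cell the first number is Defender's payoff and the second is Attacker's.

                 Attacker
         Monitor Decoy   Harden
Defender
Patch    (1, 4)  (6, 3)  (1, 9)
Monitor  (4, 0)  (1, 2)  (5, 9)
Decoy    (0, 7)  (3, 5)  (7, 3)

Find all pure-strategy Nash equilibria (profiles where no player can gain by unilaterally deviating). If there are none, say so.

Mark each player's best response to every combination of opponents' strategies; a profile where every player is best-responding is a pure Nash equilibrium.
Defender against Monitor: payoffs 1, 4, 0 → best response Monitor.
Defender against Decoy: payoffs 6, 1, 3 → best response Patch.
Defender against Harden: payoffs 1, 5, 7 → best response Decoy.
Attacker against Patch: payoffs 4, 3, 9 → best response Harden.
Attacker against Monitor: payoffs 0, 2, 9 → best response Harden.
Attacker against Decoy: payoffs 7, 5, 3 → best response Monitor.
No profile is a mutual best response for all players.

This game has no pure Nash equilibrium.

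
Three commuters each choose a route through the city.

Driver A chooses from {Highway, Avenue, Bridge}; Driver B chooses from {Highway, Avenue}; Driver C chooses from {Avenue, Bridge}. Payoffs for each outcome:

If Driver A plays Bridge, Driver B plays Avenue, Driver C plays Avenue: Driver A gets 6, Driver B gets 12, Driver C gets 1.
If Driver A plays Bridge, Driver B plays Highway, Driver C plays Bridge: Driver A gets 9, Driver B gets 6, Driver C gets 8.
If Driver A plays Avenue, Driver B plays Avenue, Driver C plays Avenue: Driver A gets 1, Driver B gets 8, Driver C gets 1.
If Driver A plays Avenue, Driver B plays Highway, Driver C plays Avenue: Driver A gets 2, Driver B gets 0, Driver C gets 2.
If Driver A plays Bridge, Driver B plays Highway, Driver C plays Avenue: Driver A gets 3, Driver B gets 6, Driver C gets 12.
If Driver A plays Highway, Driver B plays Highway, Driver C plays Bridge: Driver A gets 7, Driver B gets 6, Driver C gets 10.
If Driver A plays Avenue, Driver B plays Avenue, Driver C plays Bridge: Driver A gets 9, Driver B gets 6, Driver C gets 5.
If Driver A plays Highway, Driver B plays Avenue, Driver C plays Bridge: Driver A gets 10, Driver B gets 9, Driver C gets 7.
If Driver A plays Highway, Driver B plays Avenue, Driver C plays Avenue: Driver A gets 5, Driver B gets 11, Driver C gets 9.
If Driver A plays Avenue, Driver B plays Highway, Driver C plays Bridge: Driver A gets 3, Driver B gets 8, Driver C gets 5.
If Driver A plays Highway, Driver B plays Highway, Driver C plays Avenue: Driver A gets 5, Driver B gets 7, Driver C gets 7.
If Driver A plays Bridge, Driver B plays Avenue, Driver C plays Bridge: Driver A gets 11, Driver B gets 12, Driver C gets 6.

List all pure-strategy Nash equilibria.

Driver A against (Highway, Avenue): payoffs 5, 2, 3 → best response Highway.
Driver A against (Highway, Bridge): payoffs 7, 3, 9 → best response Bridge.
Driver A against (Avenue, Avenue): payoffs 5, 1, 6 → best response Bridge.
Driver A against (Avenue, Bridge): payoffs 10, 9, 11 → best response Bridge.
Driver B against (Highway, Avenue): payoffs 7, 11 → best response Avenue.
Driver B against (Highway, Bridge): payoffs 6, 9 → best response Avenue.
Driver B against (Avenue, Avenue): payoffs 0, 8 → best response Avenue.
Driver B against (Avenue, Bridge): payoffs 8, 6 → best response Highway.
Driver B against (Bridge, Avenue): payoffs 6, 12 → best response Avenue.
Driver B against (Bridge, Bridge): payoffs 6, 12 → best response Avenue.
Driver C against (Highway, Highway): payoffs 7, 10 → best response Bridge.
Driver C against (Highway, Avenue): payoffs 9, 7 → best response Avenue.
Driver C against (Avenue, Highway): payoffs 2, 5 → best response Bridge.
Driver C against (Avenue, Avenue): payoffs 1, 5 → best response Bridge.
Driver C against (Bridge, Highway): payoffs 12, 8 → best response Avenue.
Driver C against (Bridge, Avenue): payoffs 1, 6 → best response Bridge.
Mutual best responses: (Bridge, Avenue, Bridge).

Pure NE: (Bridge, Avenue, Bridge)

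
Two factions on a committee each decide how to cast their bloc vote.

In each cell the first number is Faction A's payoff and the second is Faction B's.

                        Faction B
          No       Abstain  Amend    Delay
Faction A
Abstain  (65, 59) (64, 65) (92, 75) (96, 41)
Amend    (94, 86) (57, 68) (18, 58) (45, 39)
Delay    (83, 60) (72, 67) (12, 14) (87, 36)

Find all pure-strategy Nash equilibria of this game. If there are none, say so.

Mark each player's best response to every combination of opponents' strategies; a profile where every player is best-responding is a pure Nash equilibrium.
Faction A against No: payoffs 65, 94, 83 → best response Amend.
Faction A against Abstain: payoffs 64, 57, 72 → best response Delay.
Faction A against Amend: payoffs 92, 18, 12 → best response Abstain.
Faction A against Delay: payoffs 96, 45, 87 → best response Abstain.
Faction B against Abstain: payoffs 59, 65, 75, 41 → best response Amend.
Faction B against Amend: payoffs 86, 68, 58, 39 → best response No.
Faction B against Delay: payoffs 60, 67, 14, 36 → best response Abstain.
Mutual best responses: (Abstain, Amend); (Amend, No); (Delay, Abstain).

Pure-strategy Nash equilibria: (Abstain, Amend) and (Amend, No) and (Delay, Abstain)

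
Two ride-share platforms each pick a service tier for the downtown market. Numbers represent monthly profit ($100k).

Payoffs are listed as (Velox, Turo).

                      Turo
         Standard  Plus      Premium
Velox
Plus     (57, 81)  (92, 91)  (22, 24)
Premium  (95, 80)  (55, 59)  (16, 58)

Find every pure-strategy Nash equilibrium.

Pure-strategy Nash equilibria: (Plus, Plus), (Premium, Standard)

Velox against Standard: payoffs 57, 95 → best response Premium.
Velox against Plus: payoffs 92, 55 → best response Plus.
Velox against Premium: payoffs 22, 16 → best response Plus.
Turo against Plus: payoffs 81, 91, 24 → best response Plus.
Turo against Premium: payoffs 80, 59, 58 → best response Standard.
Mutual best responses: (Plus, Plus); (Premium, Standard).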